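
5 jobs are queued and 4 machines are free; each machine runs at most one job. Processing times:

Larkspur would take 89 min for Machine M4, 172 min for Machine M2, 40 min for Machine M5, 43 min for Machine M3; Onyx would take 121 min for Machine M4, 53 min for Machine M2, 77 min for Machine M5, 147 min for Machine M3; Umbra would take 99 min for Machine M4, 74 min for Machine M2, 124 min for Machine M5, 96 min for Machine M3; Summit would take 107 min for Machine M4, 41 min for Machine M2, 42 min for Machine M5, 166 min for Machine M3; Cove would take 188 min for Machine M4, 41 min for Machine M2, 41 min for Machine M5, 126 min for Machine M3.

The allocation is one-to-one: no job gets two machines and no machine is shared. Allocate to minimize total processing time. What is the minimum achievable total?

Minimum total: 224 min

This is a one-to-one assignment (minimum-cost bipartite matching).
Optimal: Umbra→Machine M4 (99 min), Summit→Machine M2 (41 min), Cove→Machine M5 (41 min), Larkspur→Machine M3 (43 min) — total 99+41+41+43 = 224 min.
Column-greedy (each machine in turn goes to its cheapest remaining job) gives 267 min, worse by 43.
Swapping Cove↔Umbra (Cove→Machine M4 188 min, Umbra→Machine M5 124 min) adds 172.
Every other assignment is strictly worse.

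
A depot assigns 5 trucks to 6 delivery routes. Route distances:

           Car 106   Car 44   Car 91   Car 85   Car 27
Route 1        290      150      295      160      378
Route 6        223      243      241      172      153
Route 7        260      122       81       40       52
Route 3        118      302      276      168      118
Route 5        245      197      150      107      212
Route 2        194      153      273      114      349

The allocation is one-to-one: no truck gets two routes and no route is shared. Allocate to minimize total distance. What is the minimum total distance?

Optimal: Car 106→Route 3 (118 km), Car 44→Route 1 (150 km), Car 91→Route 5 (150 km), Car 85→Route 2 (114 km), Car 27→Route 7 (52 km) — total 118+150+150+114+52 = 584 km.
Row-greedy (each truck in turn takes its cheapest remaining route) gives 657 km, worse by 73.
Next-best assignment: Car 106→Route 3, Car 44→Route 1, Car 91→Route 7, Car 85→Route 5, Car 27→Route 6 = 609 km.
No other one-to-one assignment undercuts 584 km.

Minimum total: 584 km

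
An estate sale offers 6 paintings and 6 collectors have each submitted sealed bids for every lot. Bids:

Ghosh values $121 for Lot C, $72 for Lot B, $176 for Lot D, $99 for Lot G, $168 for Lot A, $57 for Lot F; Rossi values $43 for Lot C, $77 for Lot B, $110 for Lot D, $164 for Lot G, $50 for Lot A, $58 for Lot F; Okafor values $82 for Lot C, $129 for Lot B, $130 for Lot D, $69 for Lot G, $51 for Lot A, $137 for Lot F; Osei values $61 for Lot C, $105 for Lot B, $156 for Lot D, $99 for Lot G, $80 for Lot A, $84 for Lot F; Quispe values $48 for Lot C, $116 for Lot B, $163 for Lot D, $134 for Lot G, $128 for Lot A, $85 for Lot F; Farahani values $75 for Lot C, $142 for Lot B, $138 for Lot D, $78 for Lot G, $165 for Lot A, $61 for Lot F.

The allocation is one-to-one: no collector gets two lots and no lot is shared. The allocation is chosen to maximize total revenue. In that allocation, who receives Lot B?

This is a one-to-one assignment (maximum-weight bipartite matching).
Optimal: Ghosh→Lot C ($121), Rossi→Lot G ($164), Okafor→Lot F ($137), Osei→Lot D ($156), Quispe→Lot B ($116), Farahani→Lot A ($165) — total 121+164+137+156+116+165 = $859.
Row-greedy (each collector in turn takes its best remaining lot) gives $785, worse by 74.
Quispe's own top lot is Lot D ($163), but forcing Quispe→Lot D and reassigning the rest optimally gives only $855 — worse by 4.

Quispe receives Lot B.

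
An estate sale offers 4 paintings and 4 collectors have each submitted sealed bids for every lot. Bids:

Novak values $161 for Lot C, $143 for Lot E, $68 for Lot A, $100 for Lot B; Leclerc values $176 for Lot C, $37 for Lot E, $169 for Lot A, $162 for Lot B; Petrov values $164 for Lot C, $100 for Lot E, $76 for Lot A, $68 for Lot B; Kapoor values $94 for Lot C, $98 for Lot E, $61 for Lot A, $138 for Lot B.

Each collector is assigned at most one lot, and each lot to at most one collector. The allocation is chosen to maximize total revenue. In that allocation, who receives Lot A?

Optimal: Novak→Lot E ($143), Leclerc→Lot A ($169), Petrov→Lot C ($164), Kapoor→Lot B ($138) — total 143+169+164+138 = $614.
Max-entry greedy (repeatedly take the single best remaining cell) gives $533, worse by 81.
Next-best assignment: Novak→Lot C, Leclerc→Lot A, Petrov→Lot E, Kapoor→Lot B = $568.
Leclerc's own top lot is Lot C ($176), but forcing Leclerc→Lot C and reassigning the rest optimally gives only $533 — worse by 81.

Leclerc receives Lot A.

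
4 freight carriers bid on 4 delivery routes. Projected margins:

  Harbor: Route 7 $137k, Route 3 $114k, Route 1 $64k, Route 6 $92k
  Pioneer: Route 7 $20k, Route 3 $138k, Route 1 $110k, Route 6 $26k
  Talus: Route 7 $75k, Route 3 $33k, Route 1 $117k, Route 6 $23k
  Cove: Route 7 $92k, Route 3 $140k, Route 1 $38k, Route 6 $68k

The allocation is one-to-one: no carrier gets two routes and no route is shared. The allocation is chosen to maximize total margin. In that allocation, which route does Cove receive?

Cove receives Route 6.

Optimal: Harbor→Route 7 ($137k), Pioneer→Route 3 ($138k), Talus→Route 1 ($117k), Cove→Route 6 ($68k) — total 137+138+117+68 = $460k.
Column-greedy (each route in turn goes to its best remaining carrier) gives $420k, worse by 40.
Every other assignment is strictly worse.
Cove's own top route is Route 3 ($140k), but forcing Cove→Route 3 and reassigning the rest optimally gives only $420k — worse by 40.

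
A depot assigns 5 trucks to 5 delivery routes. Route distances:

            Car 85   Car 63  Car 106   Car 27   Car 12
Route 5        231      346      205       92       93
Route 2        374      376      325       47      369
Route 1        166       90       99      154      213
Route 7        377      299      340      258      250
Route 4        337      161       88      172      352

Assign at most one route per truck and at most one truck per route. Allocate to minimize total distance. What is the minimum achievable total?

Minimum total: 693 km

Optimal: Car 85→Route 1 (166 km), Car 63→Route 7 (299 km), Car 106→Route 4 (88 km), Car 27→Route 2 (47 km), Car 12→Route 5 (93 km) — total 166+299+88+47+93 = 693 km.
Column-greedy (each route in turn goes to its cheapest remaining truck) gives 1094 km, worse by 401.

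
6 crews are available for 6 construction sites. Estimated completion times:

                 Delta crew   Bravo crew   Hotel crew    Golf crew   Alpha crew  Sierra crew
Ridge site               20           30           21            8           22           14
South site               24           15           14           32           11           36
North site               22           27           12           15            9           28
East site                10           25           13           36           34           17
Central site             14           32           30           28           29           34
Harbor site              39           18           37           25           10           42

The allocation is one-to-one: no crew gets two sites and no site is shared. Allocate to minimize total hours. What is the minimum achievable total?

Optimal: Delta crew→Central site (14 hours), Bravo crew→South site (15 hours), Hotel crew→North site (12 hours), Golf crew→Ridge site (8 hours), Alpha crew→Harbor site (10 hours), Sierra crew→East site (17 hours) — total 14+15+12+8+10+17 = 76 hours.
Column-greedy (each site in turn goes to its cheapest remaining crew) gives 115 hours, worse by 39.
Next-best assignment: Delta crew→Central site, Bravo crew→Harbor site, Hotel crew→South site, Golf crew→Ridge site, Alpha crew→North site, Sierra crew→East site = 80 hours.
Every other assignment is strictly worse.

Min total: 76 hours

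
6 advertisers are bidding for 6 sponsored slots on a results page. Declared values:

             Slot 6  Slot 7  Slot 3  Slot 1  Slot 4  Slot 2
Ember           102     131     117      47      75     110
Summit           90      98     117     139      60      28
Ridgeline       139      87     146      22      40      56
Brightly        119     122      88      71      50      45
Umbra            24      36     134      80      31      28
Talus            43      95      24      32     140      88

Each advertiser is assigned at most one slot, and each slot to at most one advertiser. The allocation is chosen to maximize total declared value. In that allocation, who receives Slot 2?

Treat this as an assignment problem: match each advertiser to one slot.
Optimal: Ember→Slot 2 ($110), Summit→Slot 1 ($139), Ridgeline→Slot 6 ($139), Brightly→Slot 7 ($122), Umbra→Slot 3 ($134), Talus→Slot 4 ($140) — total 110+139+139+122+134+140 = $784.
Row-greedy (each advertiser in turn takes its best remaining slot) gives $654, worse by 130.
Ember's own top slot is Slot 7 ($131), but forcing Ember→Slot 7 and reassigning the rest optimally gives only $728 — worse by 56.

Ember receives Slot 2.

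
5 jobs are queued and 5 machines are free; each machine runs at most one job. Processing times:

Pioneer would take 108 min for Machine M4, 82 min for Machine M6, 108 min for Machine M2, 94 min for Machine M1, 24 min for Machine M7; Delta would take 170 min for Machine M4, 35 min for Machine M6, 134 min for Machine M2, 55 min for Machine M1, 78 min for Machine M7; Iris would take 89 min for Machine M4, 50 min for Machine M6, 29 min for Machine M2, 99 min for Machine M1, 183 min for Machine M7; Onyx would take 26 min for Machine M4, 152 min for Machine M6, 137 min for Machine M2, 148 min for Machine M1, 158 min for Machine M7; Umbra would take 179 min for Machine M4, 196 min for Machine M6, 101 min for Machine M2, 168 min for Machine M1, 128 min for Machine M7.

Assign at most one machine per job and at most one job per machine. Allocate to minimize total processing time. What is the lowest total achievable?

Minimum total: 256 min

Optimal: Pioneer→Machine M7 (24 min), Delta→Machine M1 (55 min), Iris→Machine M6 (50 min), Onyx→Machine M4 (26 min), Umbra→Machine M2 (101 min) — total 24+55+50+26+101 = 256 min.
Column-greedy (each machine in turn goes to its cheapest remaining job) gives 312 min, worse by 56.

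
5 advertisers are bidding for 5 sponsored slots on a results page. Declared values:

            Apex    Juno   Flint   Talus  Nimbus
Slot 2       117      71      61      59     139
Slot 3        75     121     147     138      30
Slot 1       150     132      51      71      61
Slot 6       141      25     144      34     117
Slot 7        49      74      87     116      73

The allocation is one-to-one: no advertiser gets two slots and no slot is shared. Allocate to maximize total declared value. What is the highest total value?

Optimal: Apex→Slot 6 ($141), Juno→Slot 1 ($132), Flint→Slot 3 ($147), Talus→Slot 7 ($116), Nimbus→Slot 2 ($139) — total 141+132+147+116+139 = $675.

Maximum total: $675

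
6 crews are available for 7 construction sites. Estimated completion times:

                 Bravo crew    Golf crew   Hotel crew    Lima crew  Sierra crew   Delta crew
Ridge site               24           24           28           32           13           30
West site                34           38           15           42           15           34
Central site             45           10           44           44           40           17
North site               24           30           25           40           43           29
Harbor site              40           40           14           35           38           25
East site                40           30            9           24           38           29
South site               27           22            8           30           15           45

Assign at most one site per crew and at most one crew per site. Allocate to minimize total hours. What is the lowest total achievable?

Optimal: Bravo crew→North site (24 hours), Golf crew→Central site (10 hours), Hotel crew→South site (8 hours), Lima crew→East site (24 hours), Sierra crew→Ridge site (13 hours), Delta crew→Harbor site (25 hours) — total 24+10+8+24+13+25 = 104 hours.
Row-greedy (each crew in turn takes its cheapest remaining site) gives 106 hours, worse by 2.

Min total: 104 hours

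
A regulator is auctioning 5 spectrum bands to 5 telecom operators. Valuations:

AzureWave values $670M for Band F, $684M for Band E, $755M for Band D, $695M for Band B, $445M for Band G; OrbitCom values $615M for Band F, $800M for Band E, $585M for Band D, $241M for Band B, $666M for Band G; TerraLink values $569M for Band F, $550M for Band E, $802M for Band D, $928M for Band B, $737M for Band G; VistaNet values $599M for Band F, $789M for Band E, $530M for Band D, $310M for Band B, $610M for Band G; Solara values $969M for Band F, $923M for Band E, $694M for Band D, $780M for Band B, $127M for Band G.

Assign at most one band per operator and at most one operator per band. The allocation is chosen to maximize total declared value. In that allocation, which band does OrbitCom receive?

Treat this as an assignment problem: match each operator to one band.
Optimal: AzureWave→Band D ($755M), OrbitCom→Band G ($666M), TerraLink→Band B ($928M), VistaNet→Band E ($789M), Solara→Band F ($969M) — total 755+666+928+789+969 = $4107M.
Max-entry greedy (repeatedly take the single best remaining cell) gives $4062M, worse by 45.
No other one-to-one assignment exceeds $4107M.
OrbitCom's own top band is Band E ($800M), but forcing OrbitCom→Band E and reassigning the rest optimally gives only $4062M — worse by 45.

OrbitCom receives Band G.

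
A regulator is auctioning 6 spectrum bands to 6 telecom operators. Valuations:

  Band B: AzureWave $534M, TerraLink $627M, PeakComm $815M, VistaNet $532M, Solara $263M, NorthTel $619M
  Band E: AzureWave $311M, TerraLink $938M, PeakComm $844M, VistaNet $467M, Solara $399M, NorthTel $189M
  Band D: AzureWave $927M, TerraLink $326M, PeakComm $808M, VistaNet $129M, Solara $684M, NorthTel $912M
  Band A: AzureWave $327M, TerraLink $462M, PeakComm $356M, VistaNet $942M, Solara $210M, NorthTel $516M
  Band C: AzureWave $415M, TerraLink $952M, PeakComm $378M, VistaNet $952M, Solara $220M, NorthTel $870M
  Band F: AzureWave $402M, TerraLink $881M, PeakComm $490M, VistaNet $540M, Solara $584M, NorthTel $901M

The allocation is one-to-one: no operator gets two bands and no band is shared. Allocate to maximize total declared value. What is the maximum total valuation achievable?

Maximum total: $5076M

This is a one-to-one assignment (maximum-weight bipartite matching).
Optimal: AzureWave→Band D ($927M), TerraLink→Band E ($938M), PeakComm→Band B ($815M), VistaNet→Band A ($942M), Solara→Band F ($584M), NorthTel→Band C ($870M) — total 927+938+815+942+584+870 = $5076M.
Max-entry greedy (repeatedly take the single best remaining cell) gives $4829M, worse by 247.
Next-best assignment: AzureWave→Band D, TerraLink→Band C, PeakComm→Band B, VistaNet→Band A, Solara→Band E, NorthTel→Band F = $4936M.
Swapping AzureWave↔VistaNet (AzureWave→Band A $327M, VistaNet→Band D $129M) loses 1413.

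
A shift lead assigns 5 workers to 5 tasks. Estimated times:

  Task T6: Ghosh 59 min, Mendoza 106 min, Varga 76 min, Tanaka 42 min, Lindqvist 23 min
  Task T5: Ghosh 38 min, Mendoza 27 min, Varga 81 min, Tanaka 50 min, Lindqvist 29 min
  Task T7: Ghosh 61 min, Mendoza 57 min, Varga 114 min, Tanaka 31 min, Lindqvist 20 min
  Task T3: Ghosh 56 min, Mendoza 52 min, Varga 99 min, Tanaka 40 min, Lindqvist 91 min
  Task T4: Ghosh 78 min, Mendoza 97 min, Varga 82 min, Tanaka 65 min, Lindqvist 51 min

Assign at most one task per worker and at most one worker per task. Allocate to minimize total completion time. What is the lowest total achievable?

Optimal: Ghosh→Task T3 (56 min), Mendoza→Task T5 (27 min), Varga→Task T4 (82 min), Tanaka→Task T7 (31 min), Lindqvist→Task T6 (23 min) — total 56+27+82+31+23 = 219 min.
Min-entry greedy (repeatedly take the single cheapest remaining cell) gives 228 min, worse by 9.
Next-best assignment: Ghosh→Task T5, Mendoza→Task T3, Varga→Task T4, Tanaka→Task T7, Lindqvist→Task T6 = 226 min.

Minimum total: 219 min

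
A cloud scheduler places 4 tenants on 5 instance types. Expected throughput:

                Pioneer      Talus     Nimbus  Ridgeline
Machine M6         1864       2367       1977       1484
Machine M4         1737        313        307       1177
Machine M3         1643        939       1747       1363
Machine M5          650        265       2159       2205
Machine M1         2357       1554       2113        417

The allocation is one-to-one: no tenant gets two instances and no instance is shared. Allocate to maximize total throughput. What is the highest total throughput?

Max total: 8676 ops/s

Optimal: Pioneer→Machine M1 (2357 ops/s), Talus→Machine M6 (2367 ops/s), Nimbus→Machine M3 (1747 ops/s), Ridgeline→Machine M5 (2205 ops/s) — total 2357+2367+1747+2205 = 8676 ops/s.
Column-greedy (each instance in turn goes to its best remaining tenant) gives 8056 ops/s, worse by 620.
Next-best assignment: Pioneer→Machine M4, Talus→Machine M6, Nimbus→Machine M1, Ridgeline→Machine M5 = 8422 ops/s.
Checked against all permutations: 8676 ops/s is optimal.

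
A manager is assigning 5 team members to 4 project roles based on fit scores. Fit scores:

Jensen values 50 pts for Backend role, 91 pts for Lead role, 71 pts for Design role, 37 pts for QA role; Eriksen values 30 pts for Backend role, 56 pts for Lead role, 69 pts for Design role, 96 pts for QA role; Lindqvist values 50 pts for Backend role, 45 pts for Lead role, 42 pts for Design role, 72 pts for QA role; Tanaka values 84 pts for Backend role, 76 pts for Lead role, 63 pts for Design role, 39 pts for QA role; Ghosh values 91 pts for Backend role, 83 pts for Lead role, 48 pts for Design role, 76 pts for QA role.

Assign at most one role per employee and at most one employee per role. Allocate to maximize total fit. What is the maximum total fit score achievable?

This is the linear assignment problem.
Optimal: Ghosh→Backend role (91 pts), Jensen→Lead role (91 pts), Tanaka→Design role (63 pts), Eriksen→QA role (96 pts) — total 91+91+63+96 = 341 pts.
Row-greedy (each employee in turn takes its best remaining role) gives 300 pts, worse by 41.

Maximum total: 341 pts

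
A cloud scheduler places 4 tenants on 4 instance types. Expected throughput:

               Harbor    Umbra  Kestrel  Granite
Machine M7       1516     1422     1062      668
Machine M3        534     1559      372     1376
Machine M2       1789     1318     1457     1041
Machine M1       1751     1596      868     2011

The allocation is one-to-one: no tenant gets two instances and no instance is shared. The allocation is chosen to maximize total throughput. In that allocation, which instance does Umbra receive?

Umbra receives Machine M3.

This is a one-to-one assignment (maximum-weight bipartite matching).
Optimal: Harbor→Machine M7 (1516 ops/s), Umbra→Machine M3 (1559 ops/s), Kestrel→Machine M2 (1457 ops/s), Granite→Machine M1 (2011 ops/s) — total 1516+1559+1457+2011 = 6543 ops/s.
Max-entry greedy (repeatedly take the single best remaining cell) gives 6421 ops/s, worse by 122.
No other one-to-one assignment exceeds 6543 ops/s.
Umbra's own top instance is Machine M1 (1596 ops/s), but forcing Umbra→Machine M1 and reassigning the rest optimally gives only 5945 ops/s — worse by 598.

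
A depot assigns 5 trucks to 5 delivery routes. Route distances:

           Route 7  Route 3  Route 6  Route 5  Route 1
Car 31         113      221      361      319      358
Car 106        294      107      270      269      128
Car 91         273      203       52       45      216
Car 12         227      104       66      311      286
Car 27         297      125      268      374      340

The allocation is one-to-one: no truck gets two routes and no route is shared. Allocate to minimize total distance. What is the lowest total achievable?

Treat this as an assignment problem: match each truck to one route.
Optimal: Car 31→Route 7 (113 km), Car 106→Route 1 (128 km), Car 91→Route 5 (45 km), Car 12→Route 6 (66 km), Car 27→Route 3 (125 km) — total 113+128+45+66+125 = 477 km.

Minimum total: 477 km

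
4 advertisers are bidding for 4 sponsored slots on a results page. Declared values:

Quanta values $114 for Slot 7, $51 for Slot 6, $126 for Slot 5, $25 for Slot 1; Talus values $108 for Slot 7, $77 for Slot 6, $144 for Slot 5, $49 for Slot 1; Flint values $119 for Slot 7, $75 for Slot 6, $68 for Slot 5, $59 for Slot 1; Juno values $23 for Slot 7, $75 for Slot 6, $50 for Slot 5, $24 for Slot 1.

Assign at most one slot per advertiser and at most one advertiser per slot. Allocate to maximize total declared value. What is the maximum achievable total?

Optimal: Quanta→Slot 7 ($114), Talus→Slot 5 ($144), Flint→Slot 1 ($59), Juno→Slot 6 ($75) — total 114+144+59+75 = $392.
Column-greedy (each slot in turn goes to its best remaining advertiser) gives $346, worse by 46.
Every other assignment is strictly worse.

Max total: $392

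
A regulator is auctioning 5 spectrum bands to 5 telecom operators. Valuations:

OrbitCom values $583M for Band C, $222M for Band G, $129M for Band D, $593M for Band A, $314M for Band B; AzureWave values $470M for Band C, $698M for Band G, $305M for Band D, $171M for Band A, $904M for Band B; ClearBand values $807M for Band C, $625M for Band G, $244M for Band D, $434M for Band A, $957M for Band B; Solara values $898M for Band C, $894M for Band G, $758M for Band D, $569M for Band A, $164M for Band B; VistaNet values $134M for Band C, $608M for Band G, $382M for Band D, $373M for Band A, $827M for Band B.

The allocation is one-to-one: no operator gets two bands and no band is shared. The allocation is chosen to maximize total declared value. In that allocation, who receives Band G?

AzureWave receives Band G.

This is a one-to-one assignment (maximum-weight bipartite matching).
Optimal: OrbitCom→Band A ($593M), AzureWave→Band G ($698M), ClearBand→Band C ($807M), Solara→Band D ($758M), VistaNet→Band B ($827M) — total 593+698+807+758+827 = $3683M.
Column-greedy (each band in turn goes to its best remaining operator) gives $3528M, worse by 155.
Checked against all permutations: $3683M is optimal.
AzureWave's own top band is Band B ($904M), but forcing AzureWave→Band B and reassigning the rest optimally gives only $3670M — worse by 13.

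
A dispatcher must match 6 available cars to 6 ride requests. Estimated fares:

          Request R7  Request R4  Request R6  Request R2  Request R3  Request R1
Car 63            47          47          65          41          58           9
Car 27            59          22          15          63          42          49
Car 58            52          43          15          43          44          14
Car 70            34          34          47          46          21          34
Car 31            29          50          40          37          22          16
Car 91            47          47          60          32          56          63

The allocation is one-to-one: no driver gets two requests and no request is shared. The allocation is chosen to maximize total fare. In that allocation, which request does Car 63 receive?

Car 63 receives Request R3.

Optimal: Car 63→Request R3 ($58), Car 27→Request R2 ($63), Car 58→Request R7 ($52), Car 70→Request R6 ($47), Car 31→Request R4 ($50), Car 91→Request R1 ($63) — total 58+63+52+47+50+63 = $333.
Next-best assignment: Car 63→Request R6, Car 27→Request R7, Car 58→Request R3, Car 70→Request R2, Car 31→Request R4, Car 91→Request R1 = $327.
Swapping Car 63↔Car 31 (Car 63→Request R4 $47, Car 31→Request R3 $22) loses 39.
No other one-to-one assignment exceeds $333.
Car 63's own top request is Request R6 ($65), but forcing Car 63→Request R6 and reassigning the rest optimally gives only $327 — worse by 6.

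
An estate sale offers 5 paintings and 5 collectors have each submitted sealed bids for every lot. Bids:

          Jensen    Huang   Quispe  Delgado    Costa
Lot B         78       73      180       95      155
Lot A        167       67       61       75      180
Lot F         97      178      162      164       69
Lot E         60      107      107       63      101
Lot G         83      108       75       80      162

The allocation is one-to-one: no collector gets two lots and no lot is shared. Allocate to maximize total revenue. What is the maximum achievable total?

Maximum total: $780

Optimal: Jensen→Lot A ($167), Huang→Lot E ($107), Quispe→Lot B ($180), Delgado→Lot F ($164), Costa→Lot G ($162) — total 167+107+180+164+162 = $780.
Column-greedy (each lot in turn goes to its best remaining collector) gives $684, worse by 96.
Swapping Costa↔Huang (Costa→Lot E $101, Huang→Lot G $108) loses 60.
No other one-to-one assignment exceeds $780.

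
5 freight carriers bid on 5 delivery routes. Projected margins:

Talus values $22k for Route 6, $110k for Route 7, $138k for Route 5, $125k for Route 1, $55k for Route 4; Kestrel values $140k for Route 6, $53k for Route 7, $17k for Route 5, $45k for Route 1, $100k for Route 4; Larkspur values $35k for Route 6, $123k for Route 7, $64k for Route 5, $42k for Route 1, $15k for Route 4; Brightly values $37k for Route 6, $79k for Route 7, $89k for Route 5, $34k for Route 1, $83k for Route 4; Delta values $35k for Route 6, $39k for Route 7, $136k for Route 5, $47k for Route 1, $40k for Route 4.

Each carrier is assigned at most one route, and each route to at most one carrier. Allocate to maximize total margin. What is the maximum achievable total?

Max total: $607k

This is a one-to-one assignment (maximum-weight bipartite matching).
Optimal: Talus→Route 1 ($125k), Kestrel→Route 6 ($140k), Larkspur→Route 7 ($123k), Brightly→Route 4 ($83k), Delta→Route 5 ($136k) — total 125+140+123+83+136 = $607k.
Max-entry greedy (repeatedly take the single best remaining cell) gives $531k, worse by 76.
Next-best assignment: Talus→Route 5, Kestrel→Route 6, Larkspur→Route 7, Brightly→Route 4, Delta→Route 1 = $531k.
Swapping Delta↔Talus (Delta→Route 1 $47k, Talus→Route 5 $138k) loses 76.
Every other assignment is strictly worse.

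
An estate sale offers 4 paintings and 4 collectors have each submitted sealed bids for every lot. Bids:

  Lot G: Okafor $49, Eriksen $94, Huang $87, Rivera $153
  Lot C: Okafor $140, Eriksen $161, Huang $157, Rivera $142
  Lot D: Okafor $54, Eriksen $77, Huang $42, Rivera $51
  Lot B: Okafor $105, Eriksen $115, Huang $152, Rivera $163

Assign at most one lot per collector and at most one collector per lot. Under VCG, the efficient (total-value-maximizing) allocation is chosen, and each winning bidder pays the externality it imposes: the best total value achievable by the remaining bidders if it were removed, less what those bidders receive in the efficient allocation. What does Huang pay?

Huang pays $49.

Efficient allocation: Okafor→Lot C ($140), Eriksen→Lot D ($77), Huang→Lot B ($152), Rivera→Lot G ($153); total welfare W = $522.
Huang receives Lot B at value $152, so the others get W − 152 = $370.
Without Huang: best allocation of the remaining 3 bidders over all 4 lots is Okafor→Lot B ($105), Eriksen→Lot C ($161), Rivera→Lot G ($153), total $419.
VCG payment = (others' best without Huang) − (others' welfare with Huang) = 419 − 370 = $49.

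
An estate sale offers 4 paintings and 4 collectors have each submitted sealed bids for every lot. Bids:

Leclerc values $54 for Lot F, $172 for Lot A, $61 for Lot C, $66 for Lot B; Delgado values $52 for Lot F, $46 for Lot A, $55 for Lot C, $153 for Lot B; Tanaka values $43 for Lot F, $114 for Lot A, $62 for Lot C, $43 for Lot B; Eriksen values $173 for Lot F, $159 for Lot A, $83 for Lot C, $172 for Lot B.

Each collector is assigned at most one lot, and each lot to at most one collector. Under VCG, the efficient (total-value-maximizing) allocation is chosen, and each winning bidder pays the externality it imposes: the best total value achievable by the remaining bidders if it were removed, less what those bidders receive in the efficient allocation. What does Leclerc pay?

Efficient allocation: Leclerc→Lot A ($172), Delgado→Lot B ($153), Tanaka→Lot C ($62), Eriksen→Lot F ($173); total welfare W = $560.
Leclerc receives Lot A at value $172, so the others get W − 172 = $388.
Without Leclerc: best allocation of the remaining 3 bidders over all 4 lots is Delgado→Lot B ($153), Tanaka→Lot A ($114), Eriksen→Lot F ($173), total $440.
VCG payment = (others' best without Leclerc) − (others' welfare with Leclerc) = 440 − 388 = $52.

Leclerc pays $52.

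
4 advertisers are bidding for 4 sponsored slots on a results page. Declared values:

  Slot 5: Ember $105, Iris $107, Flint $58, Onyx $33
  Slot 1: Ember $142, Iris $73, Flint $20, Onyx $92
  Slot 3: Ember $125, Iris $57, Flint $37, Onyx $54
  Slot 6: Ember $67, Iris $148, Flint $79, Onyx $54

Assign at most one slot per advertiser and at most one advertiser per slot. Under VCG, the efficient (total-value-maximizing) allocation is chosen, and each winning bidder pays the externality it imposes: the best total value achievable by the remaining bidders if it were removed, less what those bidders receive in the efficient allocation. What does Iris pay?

Iris pays $21.

Efficient allocation: Ember→Slot 3 ($125), Iris→Slot 6 ($148), Flint→Slot 5 ($58), Onyx→Slot 1 ($92); total welfare W = $423.
Iris receives Slot 6 at value $148, so the others get W − 148 = $275.
Without Iris: best allocation of the remaining 3 bidders over all 4 slots is Ember→Slot 3 ($125), Flint→Slot 6 ($79), Onyx→Slot 1 ($92), total $296.
VCG payment = (others' best without Iris) − (others' welfare with Iris) = 296 − 275 = $21.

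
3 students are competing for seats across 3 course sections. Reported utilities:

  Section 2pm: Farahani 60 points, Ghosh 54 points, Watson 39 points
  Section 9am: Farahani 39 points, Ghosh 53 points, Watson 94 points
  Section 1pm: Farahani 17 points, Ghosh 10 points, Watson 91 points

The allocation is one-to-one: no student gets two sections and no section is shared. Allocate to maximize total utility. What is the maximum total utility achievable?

Maximum total: 204 points

Optimal: Farahani→Section 2pm (60 points), Ghosh→Section 9am (53 points), Watson→Section 1pm (91 points) — total 60+53+91 = 204 points.
Column-greedy (each section in turn goes to its best remaining student) gives 164 points, worse by 40.
Swapping Ghosh↔Watson (Ghosh→Section 1pm 10 points, Watson→Section 9am 94 points) loses 40.
Checked against all permutations: 204 points is optimal.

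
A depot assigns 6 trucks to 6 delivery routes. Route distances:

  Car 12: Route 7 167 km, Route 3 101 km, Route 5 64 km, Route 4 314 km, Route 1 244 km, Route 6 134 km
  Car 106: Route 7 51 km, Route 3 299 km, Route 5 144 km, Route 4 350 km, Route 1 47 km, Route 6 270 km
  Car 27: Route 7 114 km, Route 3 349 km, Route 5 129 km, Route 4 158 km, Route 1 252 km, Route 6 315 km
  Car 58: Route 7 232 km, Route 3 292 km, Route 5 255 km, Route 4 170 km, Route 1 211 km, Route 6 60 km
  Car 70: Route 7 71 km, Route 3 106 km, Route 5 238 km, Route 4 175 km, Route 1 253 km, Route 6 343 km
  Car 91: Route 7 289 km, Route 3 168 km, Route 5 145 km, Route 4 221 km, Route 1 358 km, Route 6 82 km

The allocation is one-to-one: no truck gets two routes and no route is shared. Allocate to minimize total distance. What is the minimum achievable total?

Min total: 568 km

Optimal: Car 12→Route 5 (64 km), Car 106→Route 1 (47 km), Car 27→Route 4 (158 km), Car 58→Route 6 (60 km), Car 70→Route 7 (71 km), Car 91→Route 3 (168 km) — total 64+47+158+60+71+168 = 568 km.
Row-greedy (each truck in turn takes its cheapest remaining route) gives 612 km, worse by 44.
Next-best assignment: Car 12→Route 3, Car 106→Route 1, Car 27→Route 4, Car 58→Route 6, Car 70→Route 7, Car 91→Route 5 = 582 km.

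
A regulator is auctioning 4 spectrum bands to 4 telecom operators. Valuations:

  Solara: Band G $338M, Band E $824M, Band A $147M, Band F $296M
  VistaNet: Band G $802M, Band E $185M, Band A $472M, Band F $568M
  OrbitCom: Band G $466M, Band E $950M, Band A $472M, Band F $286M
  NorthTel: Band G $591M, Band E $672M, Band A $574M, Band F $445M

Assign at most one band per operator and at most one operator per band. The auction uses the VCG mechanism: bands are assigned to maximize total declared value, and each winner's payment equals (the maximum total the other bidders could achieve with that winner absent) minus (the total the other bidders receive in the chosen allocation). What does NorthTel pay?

Efficient allocation: Solara→Band F ($296M), VistaNet→Band G ($802M), OrbitCom→Band E ($950M), NorthTel→Band A ($574M); total welfare W = $2622M.
NorthTel receives Band A at value $574M, so the others get W − 574 = $2048M.
Without NorthTel: best allocation of the remaining 3 bidders over all 4 bands is Solara→Band E ($824M), VistaNet→Band G ($802M), OrbitCom→Band A ($472M), total $2098M.
VCG payment = (others' best without NorthTel) − (others' welfare with NorthTel) = 2098 − 2048 = $50M.

NorthTel pays $50M.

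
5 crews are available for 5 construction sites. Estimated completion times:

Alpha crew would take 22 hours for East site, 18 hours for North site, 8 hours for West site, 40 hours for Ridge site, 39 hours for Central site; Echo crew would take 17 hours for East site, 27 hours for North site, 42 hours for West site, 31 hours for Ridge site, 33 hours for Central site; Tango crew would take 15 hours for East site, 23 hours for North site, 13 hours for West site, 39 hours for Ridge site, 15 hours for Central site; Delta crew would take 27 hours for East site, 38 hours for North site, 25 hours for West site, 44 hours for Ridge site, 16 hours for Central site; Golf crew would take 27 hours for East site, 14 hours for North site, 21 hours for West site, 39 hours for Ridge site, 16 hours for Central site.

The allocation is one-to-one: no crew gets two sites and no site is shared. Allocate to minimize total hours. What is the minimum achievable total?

Optimal: Alpha crew→West site (8 hours), Echo crew→Ridge site (31 hours), Tango crew→East site (15 hours), Delta crew→Central site (16 hours), Golf crew→North site (14 hours) — total 8+31+15+16+14 = 84 hours.
Row-greedy (each crew in turn takes its cheapest remaining site) gives 117 hours, worse by 33.

Minimum total: 84 hours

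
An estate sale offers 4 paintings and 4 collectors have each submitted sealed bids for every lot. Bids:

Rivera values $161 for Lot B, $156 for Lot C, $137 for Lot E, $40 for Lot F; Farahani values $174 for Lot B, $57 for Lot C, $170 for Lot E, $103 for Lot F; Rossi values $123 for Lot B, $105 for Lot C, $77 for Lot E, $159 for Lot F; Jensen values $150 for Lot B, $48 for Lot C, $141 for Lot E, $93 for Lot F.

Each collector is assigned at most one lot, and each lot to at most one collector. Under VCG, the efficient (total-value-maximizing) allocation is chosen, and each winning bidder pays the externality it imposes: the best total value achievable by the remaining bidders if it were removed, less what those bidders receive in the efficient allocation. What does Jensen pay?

Jensen pays $5.

Efficient allocation: Rivera→Lot C ($156), Farahani→Lot E ($170), Rossi→Lot F ($159), Jensen→Lot B ($150); total welfare W = $635.
Jensen receives Lot B at value $150, so the others get W − 150 = $485.
Without Jensen: best allocation of the remaining 3 bidders over all 4 lots is Rivera→Lot B ($161), Farahani→Lot E ($170), Rossi→Lot F ($159), total $490.
VCG payment = (others' best without Jensen) − (others' welfare with Jensen) = 490 − 485 = $5.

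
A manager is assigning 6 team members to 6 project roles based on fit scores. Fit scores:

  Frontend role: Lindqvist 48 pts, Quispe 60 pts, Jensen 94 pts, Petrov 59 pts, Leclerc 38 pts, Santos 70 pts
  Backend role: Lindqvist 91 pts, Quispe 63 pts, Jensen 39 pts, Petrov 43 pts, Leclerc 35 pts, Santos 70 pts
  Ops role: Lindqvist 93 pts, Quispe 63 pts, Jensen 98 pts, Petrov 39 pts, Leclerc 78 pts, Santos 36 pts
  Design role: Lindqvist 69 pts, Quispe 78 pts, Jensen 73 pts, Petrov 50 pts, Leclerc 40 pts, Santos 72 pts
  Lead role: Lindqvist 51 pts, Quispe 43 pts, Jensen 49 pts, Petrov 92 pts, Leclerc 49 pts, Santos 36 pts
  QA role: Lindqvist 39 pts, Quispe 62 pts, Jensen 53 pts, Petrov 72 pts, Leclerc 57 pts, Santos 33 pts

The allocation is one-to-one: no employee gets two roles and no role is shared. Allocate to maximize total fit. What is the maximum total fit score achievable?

Max total: 489 pts

Optimal: Lindqvist→Backend role (91 pts), Quispe→QA role (62 pts), Jensen→Frontend role (94 pts), Petrov→Lead role (92 pts), Leclerc→Ops role (78 pts), Santos→Design role (72 pts) — total 91+62+94+92+78+72 = 489 pts.
Row-greedy (each employee in turn takes its best remaining role) gives 484 pts, worse by 5.
Swapping Santos↔Lindqvist (Santos→Backend role 70 pts, Lindqvist→Design role 69 pts) loses 24.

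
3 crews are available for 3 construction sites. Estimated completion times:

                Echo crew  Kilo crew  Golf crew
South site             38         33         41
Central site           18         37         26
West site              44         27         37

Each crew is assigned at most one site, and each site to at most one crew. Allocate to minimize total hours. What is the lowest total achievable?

Optimal: Echo crew→Central site (18 hours), Kilo crew→West site (27 hours), Golf crew→South site (41 hours) — total 18+27+41 = 86 hours.
Column-greedy (each site in turn goes to its cheapest remaining crew) gives 88 hours, worse by 2.
Next-best assignment: Echo crew→Central site, Kilo crew→South site, Golf crew→West site = 88 hours.
Swapping Golf crew↔Echo crew (Golf crew→Central site 26 hours, Echo crew→South site 38 hours) adds 5.

Min total: 86 hours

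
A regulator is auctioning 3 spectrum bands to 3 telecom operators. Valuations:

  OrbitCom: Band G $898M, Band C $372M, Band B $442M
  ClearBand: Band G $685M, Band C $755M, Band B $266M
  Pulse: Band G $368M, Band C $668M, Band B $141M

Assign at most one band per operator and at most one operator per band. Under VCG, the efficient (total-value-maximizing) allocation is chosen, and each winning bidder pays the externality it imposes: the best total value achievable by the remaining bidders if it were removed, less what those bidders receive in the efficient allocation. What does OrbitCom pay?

Efficient allocation: OrbitCom→Band G ($898M), ClearBand→Band B ($266M), Pulse→Band C ($668M); total welfare W = $1832M.
OrbitCom receives Band G at value $898M, so the others get W − 898 = $934M.
Without OrbitCom: best allocation of the remaining 2 bidders over all 3 bands is ClearBand→Band G ($685M), Pulse→Band C ($668M), total $1353M.
VCG payment = (others' best without OrbitCom) − (others' welfare with OrbitCom) = 1353 − 934 = $419M.

OrbitCom pays $419M.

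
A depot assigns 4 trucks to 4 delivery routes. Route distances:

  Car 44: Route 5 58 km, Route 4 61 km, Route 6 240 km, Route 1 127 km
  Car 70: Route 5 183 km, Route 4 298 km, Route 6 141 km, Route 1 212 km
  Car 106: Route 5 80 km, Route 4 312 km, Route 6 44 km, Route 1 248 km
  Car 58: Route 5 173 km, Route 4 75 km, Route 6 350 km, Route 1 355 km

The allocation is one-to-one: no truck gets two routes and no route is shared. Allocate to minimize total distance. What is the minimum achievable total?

Min total: 389 km

This is a one-to-one assignment (minimum-cost bipartite matching).
Optimal: Car 44→Route 5 (58 km), Car 70→Route 1 (212 km), Car 106→Route 6 (44 km), Car 58→Route 4 (75 km) — total 58+212+44+75 = 389 km.
Row-greedy (each truck in turn takes its cheapest remaining route) gives 522 km, worse by 133.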